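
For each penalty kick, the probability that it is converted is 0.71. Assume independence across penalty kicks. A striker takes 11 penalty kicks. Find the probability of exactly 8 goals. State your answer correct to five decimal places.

0.25986

X ~ Binomial(n=11, p=0.71).
P(X=8) = C(11,8) · p^8 · (1−p)^3
= 165 · 0.064575 · 0.024389 = 0.2598632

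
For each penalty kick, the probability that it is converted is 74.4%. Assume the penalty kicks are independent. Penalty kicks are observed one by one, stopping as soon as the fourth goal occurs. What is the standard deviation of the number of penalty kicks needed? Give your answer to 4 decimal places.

Y = total penalty kicks until the fourth success; negative binomial with r=4, p=0.744.
SD(Y) = √[r(1−p)/p²] = √(1.849925) = 1.360119

1.3601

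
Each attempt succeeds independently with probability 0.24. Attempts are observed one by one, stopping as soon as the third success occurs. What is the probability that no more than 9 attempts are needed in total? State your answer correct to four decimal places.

Finishing within 9 attempts ⇔ at least 3 successes in the first 9. With X ~ Binomial(9, 0.24), P(Y ≤ 9) = 1 − P(X ≤ 2).
  k=0: C(9,0)·0.24^0·0.76^9 = 0.084591
  k=1: C(9,1)·0.24^1·0.76^8 = 0.240416
  k=2: C(9,2)·0.24^2·0.76^7 = 0.303683
1 − 0.628689 = 0.371311

0.3713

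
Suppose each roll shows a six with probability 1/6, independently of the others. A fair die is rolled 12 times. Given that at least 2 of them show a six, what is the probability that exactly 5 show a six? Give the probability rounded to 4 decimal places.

X ~ Binomial(12, 0.166667). Want P(X=5 | X≥2) = P(X=5) / P(X≥2).
P(X=5) = C(12,5)·0.166667^5·0.833333^7 = 0.028425
P(X≥2) = 1 − 0.112157 − 0.269176 = 0.618667
Ratio = 0.028425 / 0.618667 = 0.045946

0.0459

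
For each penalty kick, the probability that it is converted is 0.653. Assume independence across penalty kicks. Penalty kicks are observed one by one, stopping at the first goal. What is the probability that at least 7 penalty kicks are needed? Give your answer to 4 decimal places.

Y = number of penalty kicks to the first success; geometric, p = 0.653.
P(Y > 6) = P(first 6 all fail) = (1−p)^6 = 0.001746

0.0017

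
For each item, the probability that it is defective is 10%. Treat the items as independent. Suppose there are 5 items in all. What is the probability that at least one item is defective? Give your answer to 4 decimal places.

0.4095

P(at least one) = 1 − P(none) = 1 − (1 − 0.10)^5
= 1 − 0.590490 = 0.409510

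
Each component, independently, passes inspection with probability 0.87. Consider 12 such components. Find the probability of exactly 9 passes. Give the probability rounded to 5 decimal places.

X ~ Binomial(n=12, p=0.87).
P(X=9) = C(12,9) · p^9 · (1−p)^3
= 220 · 0.28554 · 0.002197 = 0.1380149

0.13801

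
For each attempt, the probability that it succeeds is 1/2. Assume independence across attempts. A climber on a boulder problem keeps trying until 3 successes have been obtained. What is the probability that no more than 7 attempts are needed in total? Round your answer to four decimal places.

0.7734

Finishing within 7 attempts ⇔ at least 3 successes in the first 7. With X ~ Binomial(7, 0.50), P(Y ≤ 7) = 1 − P(X ≤ 2).
  k=0: C(7,0)·0.50^0·0.50^7 = 0.007812
  k=1: C(7,1)·0.50^1·0.50^6 = 0.054688
  k=2: C(7,2)·0.50^2·0.50^5 = 0.164062
1 − 0.226562 = 0.773438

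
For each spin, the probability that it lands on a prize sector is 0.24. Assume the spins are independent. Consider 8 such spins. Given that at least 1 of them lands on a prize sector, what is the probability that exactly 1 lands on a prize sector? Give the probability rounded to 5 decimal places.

X ~ Binomial(8, 0.24). Want P(X=1 | X≥1) = P(X=1) / P(X≥1).
P(X=1) = C(8,1)·0.24^1·0.76^7 = 0.2811877
P(X≥1) = 1 − 0.1113035 = 0.8886965
Ratio = 0.2811877 / 0.8886965 = 0.3164047

0.31640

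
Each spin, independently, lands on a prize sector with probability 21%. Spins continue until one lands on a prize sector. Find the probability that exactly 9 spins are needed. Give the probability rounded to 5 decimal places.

0.03186

Geometric (trials to first success), p = 0.21.
P(Y = 9) = (1−p)^8 · p = 0.15171 · 0.21 = 0.0318593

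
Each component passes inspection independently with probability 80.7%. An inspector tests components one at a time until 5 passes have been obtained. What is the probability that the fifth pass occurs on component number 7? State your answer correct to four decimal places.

Y = trial on which the fifth success occurs; negative binomial, r=5, p=0.807.
P(Y=7) = C(6,4) · p^5 · (1−p)^2
= 15 · 0.34227 · 0.037249 = 0.191238

0.1912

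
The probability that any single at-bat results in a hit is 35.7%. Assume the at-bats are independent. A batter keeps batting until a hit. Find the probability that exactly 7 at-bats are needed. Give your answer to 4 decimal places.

0.0252

Geometric (trials to first success), p = 0.357.
P(Y = 7) = (1−p)^6 · p = 0.070675 · 0.357 = 0.025231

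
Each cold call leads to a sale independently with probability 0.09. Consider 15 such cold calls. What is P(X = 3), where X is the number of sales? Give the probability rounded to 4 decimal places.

X ~ Binomial(n=15, p=0.09).
P(X=3) = C(15,3) · p^3 · (1−p)^12
= 455 · 0.000729 · 0.32248 = 0.106964

0.1070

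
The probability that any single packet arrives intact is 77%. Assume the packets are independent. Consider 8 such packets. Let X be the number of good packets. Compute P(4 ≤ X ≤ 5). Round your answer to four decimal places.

X ~ Binomial(8, 0.77); P(4 ≤ X ≤ 5) = Σ C(8,k) p^k (1−p)^(8−k) over k:
  k=4: C(8,4)·0.77^4·0.23^4 = 0.068861
  k=5: C(8,5)·0.77^5·0.23^3 = 0.184427
Total = 0.253288

0.2533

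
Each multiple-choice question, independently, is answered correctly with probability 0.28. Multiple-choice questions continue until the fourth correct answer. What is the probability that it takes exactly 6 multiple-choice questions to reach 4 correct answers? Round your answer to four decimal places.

Y = trial on which the fourth success occurs; negative binomial, r=4, p=0.28.
P(Y=6) = C(5,3) · p^4 · (1−p)^2
= 10 · 0.0061466 · 0.5184 = 0.031864

0.0319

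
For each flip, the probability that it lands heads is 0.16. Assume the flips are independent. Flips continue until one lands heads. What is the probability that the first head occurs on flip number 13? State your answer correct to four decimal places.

0.0197

Geometric (trials to first success), p = 0.16.
P(Y = 13) = (1−p)^12 · p = 0.12341 · 0.16 = 0.019746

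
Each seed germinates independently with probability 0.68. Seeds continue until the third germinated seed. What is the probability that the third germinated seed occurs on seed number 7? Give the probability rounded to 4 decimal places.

0.0495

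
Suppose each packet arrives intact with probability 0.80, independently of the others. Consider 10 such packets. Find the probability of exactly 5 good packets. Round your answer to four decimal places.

0.0264

X ~ Binomial(n=10, p=0.80).
P(X=5) = C(10,5) · p^5 · (1−p)^5
= 252 · 0.32768 · 0.00032 = 0.026424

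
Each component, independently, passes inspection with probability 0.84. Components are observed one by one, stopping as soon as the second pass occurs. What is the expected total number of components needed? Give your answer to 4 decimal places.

Y = total components until the second success; negative binomial with r=2, p=0.84.
E[Y] = r / p = 2 / 0.84 = 2.380952

2.3810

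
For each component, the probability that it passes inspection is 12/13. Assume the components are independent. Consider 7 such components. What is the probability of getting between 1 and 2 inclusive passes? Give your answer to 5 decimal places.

X ~ Binomial(7, 0.923077); P(1 ≤ X ≤ 2) = Σ C(7,k) p^k (1−p)^(7−k) over k:
  k=1: C(7,1)·0.923077^1·0.076923^6 = 0.0000013
  k=2: C(7,2)·0.923077^2·0.076923^5 = 0.0000482
Total = 0.0000495

0.00005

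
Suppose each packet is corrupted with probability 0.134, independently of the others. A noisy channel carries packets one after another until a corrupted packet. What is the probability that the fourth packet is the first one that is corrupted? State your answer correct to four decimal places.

0.0870

Geometric (trials to first success), p = 0.134.
P(Y = 4) = (1−p)^3 · p = 0.64946 · 0.134 = 0.087028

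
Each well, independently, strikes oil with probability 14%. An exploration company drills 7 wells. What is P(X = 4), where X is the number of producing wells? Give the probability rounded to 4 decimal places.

X ~ Binomial(n=7, p=0.14).
P(X=4) = C(7,4) · p^4 · (1−p)^3
= 35 · 0.00038416 · 0.63606 = 0.008552

0.0086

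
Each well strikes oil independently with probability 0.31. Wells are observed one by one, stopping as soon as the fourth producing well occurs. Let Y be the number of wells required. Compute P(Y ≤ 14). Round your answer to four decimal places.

0.6747

Finishing within 14 wells ⇔ at least 4 successes in the first 14. With X ~ Binomial(14, 0.31), P(Y ≤ 14) = 1 − P(X ≤ 3).
  k=0: C(14,0)·0.31^0·0.69^14 = 0.005545
  k=1: C(14,1)·0.31^1·0.69^13 = 0.034876
  k=2: C(14,2)·0.31^2·0.69^12 = 0.101848
  k=3: C(14,3)·0.31^3·0.69^11 = 0.183032
1 − 0.325301 = 0.674699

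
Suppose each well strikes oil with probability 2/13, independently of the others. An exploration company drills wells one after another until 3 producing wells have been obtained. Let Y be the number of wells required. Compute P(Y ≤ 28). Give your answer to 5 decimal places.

0.82710

Finishing within 28 wells ⇔ at least 3 successes in the first 28. With X ~ Binomial(28, 0.153846), P(Y ≤ 28) = 1 − P(X ≤ 2).
  k=0: C(28,0)·0.153846^0·0.846154^28 = 0.0093021
  k=1: C(28,1)·0.153846^1·0.846154^27 = 0.0473562
  k=2: C(28,2)·0.153846^2·0.846154^26 = 0.1162379
1 − 0.1728962 = 0.8271038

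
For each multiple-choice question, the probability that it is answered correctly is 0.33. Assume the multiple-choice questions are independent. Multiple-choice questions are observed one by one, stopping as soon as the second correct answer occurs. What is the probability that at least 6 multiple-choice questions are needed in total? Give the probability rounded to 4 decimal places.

Needing more than 5 multiple-choice questions ⇔ fewer than 2 successes in the first 5. With X ~ Binomial(5, 0.33), P(Y > 5) = P(X ≤ 1).
  k=0: C(5,0)·0.33^0·0.67^5 = 0.135013
  k=1: C(5,1)·0.33^1·0.67^4 = 0.332493
P(X ≤ 1) = 0.467506

0.4675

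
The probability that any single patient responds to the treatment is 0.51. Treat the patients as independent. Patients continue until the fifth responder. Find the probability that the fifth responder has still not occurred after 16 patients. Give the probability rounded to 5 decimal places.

0.03219

Needing more than 16 patients ⇔ fewer than 5 successes in the first 16. With X ~ Binomial(16, 0.51), P(Y > 16) = P(X ≤ 4).
  k=0: C(16,0)·0.51^0·0.49^16 = 0.0000110
  k=1: C(16,1)·0.51^1·0.49^15 = 0.0001839
  k=2: C(16,2)·0.51^2·0.49^14 = 0.0014357
  k=3: C(16,3)·0.51^3·0.49^13 = 0.0069734
  k=4: C(16,4)·0.51^4·0.49^12 = 0.0235888
P(X ≤ 4) = 0.0321929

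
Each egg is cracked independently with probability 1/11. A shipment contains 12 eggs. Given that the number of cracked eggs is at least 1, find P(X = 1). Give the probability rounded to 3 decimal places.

X ~ Binomial(12, 0.090909). Want P(X=1 | X≥1) = P(X=1) / P(X≥1).
P(X=1) = C(12,1)·0.090909^1·0.909091^11 = 0.38236
P(X≥1) = 1 − 0.31863 = 0.68137
Ratio = 0.38236 / 0.68137 = 0.56116

0.561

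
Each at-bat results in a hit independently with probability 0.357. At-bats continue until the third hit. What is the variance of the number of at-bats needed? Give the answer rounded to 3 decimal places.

15.135

Y = total at-bats until the third success; negative binomial with r=3, p=0.357.
Var(Y) = r(1−p)/p² = 3·0.643 / 0.357² = 15.13547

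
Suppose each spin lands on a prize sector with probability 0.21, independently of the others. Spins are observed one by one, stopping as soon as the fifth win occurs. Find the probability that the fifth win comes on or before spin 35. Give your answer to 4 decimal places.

Finishing within 35 spins ⇔ at least 5 successes in the first 35. With X ~ Binomial(35, 0.21), P(Y ≤ 35) = 1 − P(X ≤ 4).
  k=0: C(35,0)·0.21^0·0.79^35 = 0.000261
  k=1: C(35,1)·0.21^1·0.79^34 = 0.002430
  k=2: C(35,2)·0.21^2·0.79^33 = 0.010981
  k=3: C(35,3)·0.21^3·0.79^32 = 0.032110
  k=4: C(35,4)·0.21^4·0.79^31 = 0.068284
1 − 0.114066 = 0.885934

0.8859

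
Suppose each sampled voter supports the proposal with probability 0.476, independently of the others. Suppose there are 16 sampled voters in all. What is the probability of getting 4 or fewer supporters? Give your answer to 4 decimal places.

X ~ Binomial(16, 0.476); P(X ≤ 4) = Σ C(16,k) p^k (1−p)^(16−k) over k:
  k=0: C(16,0)·0.476^0·0.524^16 = 0.000032
  k=1: C(16,1)·0.476^1·0.524^15 = 0.000470
  k=2: C(16,2)·0.476^2·0.524^14 = 0.003199
  k=3: C(16,3)·0.476^3·0.524^13 = 0.013562
  k=4: C(16,4)·0.476^4·0.524^12 = 0.040038
Total = 0.057301

0.0573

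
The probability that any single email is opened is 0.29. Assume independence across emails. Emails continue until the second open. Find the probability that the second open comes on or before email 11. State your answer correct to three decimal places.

Finishing within 11 emails ⇔ at least 2 successes in the first 11. With X ~ Binomial(11, 0.29), P(Y ≤ 11) = 1 − P(X ≤ 1).
  k=0: C(11,0)·0.29^0·0.71^11 = 0.02311
  k=1: C(11,1)·0.29^1·0.71^10 = 0.10384
1 − 0.12695 = 0.87305

0.873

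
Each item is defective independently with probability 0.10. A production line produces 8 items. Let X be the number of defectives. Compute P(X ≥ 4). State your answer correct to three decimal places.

0.005

X ~ Binomial(8, 0.10); P(X ≥ 4) = Σ C(8,k) p^k (1−p)^(8−k) over k:
  k=4: C(8,4)·0.10^4·0.90^4 = 0.00459
  k=5: C(8,5)·0.10^5·0.90^3 = 0.00041
  k=6: C(8,6)·0.10^6·0.90^2 = 0.00002
  k=7: C(8,7)·0.10^7·0.90^1 = 0.00000
  k=8: C(8,8)·0.10^8·0.90^0 = 0.00000
Total = 0.00502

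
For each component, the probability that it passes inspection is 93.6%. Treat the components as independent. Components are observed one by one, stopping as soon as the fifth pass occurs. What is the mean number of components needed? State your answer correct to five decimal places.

5.34188

Y = total components until the fifth success; negative binomial with r=5, p=0.936.
E[Y] = r / p = 5 / 0.936 = 5.3418803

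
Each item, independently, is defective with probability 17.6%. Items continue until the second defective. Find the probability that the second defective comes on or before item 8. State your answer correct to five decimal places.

0.42432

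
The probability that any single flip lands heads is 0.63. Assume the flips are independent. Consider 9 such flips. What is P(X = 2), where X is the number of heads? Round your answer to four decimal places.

0.0136

X ~ Binomial(n=9, p=0.63).
P(X=2) = C(9,2) · p^2 · (1−p)^7
= 36 · 0.3969 · 0.00094932 = 0.013564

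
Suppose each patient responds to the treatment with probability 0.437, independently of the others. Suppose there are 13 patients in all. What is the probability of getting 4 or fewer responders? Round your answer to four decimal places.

0.2577

X ~ Binomial(13, 0.437); P(X ≤ 4) = Σ C(13,k) p^k (1−p)^(13−k) over k:
  k=0: C(13,0)·0.437^0·0.563^13 = 0.000571
  k=1: C(13,1)·0.437^1·0.563^12 = 0.005761
  k=2: C(13,2)·0.437^2·0.563^11 = 0.026832
  k=3: C(13,3)·0.437^3·0.563^10 = 0.076365
  k=4: C(13,4)·0.437^4·0.563^9 = 0.148186
Total = 0.257715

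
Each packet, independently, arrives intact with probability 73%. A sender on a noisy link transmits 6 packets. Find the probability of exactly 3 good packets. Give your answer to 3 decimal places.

0.153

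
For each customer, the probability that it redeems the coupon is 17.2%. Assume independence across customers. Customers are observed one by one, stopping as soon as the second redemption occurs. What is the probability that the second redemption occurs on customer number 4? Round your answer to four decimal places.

0.0608

Y = trial on which the second success occurs; negative binomial, r=2, p=0.172.
P(Y=4) = C(3,1) · p^2 · (1−p)^2
= 3 · 0.029584 · 0.68558 = 0.060847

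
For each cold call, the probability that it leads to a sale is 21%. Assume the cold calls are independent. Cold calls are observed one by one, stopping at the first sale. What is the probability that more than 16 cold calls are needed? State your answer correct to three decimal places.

Y = number of cold calls to the first success; geometric, p = 0.21.
P(Y > 16) = P(first 16 all fail) = (1−p)^16 = 0.02302

0.023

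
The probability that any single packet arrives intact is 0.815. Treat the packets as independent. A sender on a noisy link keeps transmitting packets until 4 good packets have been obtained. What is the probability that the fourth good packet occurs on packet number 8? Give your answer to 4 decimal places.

0.0181

Y = trial on which the fourth success occurs; negative binomial, r=4, p=0.815.
P(Y=8) = C(7,3) · p^4 · (1−p)^4
= 35 · 0.44119 · 0.0011714 = 0.018088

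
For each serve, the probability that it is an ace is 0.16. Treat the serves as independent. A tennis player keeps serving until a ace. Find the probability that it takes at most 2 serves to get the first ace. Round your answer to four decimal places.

0.2944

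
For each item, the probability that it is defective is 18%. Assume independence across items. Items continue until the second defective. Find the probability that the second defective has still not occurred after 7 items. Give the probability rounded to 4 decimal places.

0.6323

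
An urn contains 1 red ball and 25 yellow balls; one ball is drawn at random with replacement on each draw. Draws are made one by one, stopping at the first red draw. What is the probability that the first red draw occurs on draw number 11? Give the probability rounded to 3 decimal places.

Geometric (trials to first success), p = 0.038462.
P(Y = 11) = (1−p)^10 · p = 0.67556 · 0.038462 = 0.02598

0.026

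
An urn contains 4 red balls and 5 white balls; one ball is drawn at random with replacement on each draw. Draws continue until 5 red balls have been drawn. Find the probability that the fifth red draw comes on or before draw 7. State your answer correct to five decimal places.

0.14580

Finishing within 7 draws ⇔ at least 5 successes in the first 7. With X ~ Binomial(7, 0.444444), P(Y ≤ 7) = 1 − P(X ≤ 4).
  k=0: C(7,0)·0.444444^0·0.555556^7 = 0.0163340
  k=1: C(7,1)·0.444444^1·0.555556^6 = 0.0914704
  k=2: C(7,2)·0.444444^2·0.555556^5 = 0.2195289
  k=3: C(7,3)·0.444444^3·0.555556^4 = 0.2927052
  k=4: C(7,4)·0.444444^4·0.555556^3 = 0.2341642
1 − 0.8542027 = 0.1457973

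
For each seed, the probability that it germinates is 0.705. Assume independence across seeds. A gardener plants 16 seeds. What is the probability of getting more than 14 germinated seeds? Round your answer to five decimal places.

X ~ Binomial(16, 0.705); P(X ≥ 15) = Σ C(16,k) p^k (1−p)^(16−k) over k:
  k=15: C(16,15)·0.705^15·0.295^1 = 0.0249332
  k=16: C(16,16)·0.705^16·0.295^0 = 0.0037241
Total = 0.0286574

0.02866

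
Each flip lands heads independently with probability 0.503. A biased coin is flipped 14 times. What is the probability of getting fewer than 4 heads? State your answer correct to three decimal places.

0.027

X ~ Binomial(14, 0.503); P(X ≤ 3) = Σ C(14,k) p^k (1−p)^(14−k) over k:
  k=0: C(14,0)·0.503^0·0.497^14 = 0.00006
  k=1: C(14,1)·0.503^1·0.497^13 = 0.00079
  k=2: C(14,2)·0.503^2·0.497^12 = 0.00523
  k=3: C(14,3)·0.503^3·0.497^11 = 0.02117
Total = 0.02725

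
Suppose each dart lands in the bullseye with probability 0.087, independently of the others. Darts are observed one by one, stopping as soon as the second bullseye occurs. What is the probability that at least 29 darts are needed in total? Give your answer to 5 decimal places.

0.28683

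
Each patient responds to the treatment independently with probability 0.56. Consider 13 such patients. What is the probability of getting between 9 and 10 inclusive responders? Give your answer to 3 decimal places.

0.219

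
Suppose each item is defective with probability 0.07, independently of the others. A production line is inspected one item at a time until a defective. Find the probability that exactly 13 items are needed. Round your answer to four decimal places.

0.0293

Geometric (trials to first success), p = 0.07.
P(Y = 13) = (1−p)^12 · p = 0.4186 · 0.07 = 0.029302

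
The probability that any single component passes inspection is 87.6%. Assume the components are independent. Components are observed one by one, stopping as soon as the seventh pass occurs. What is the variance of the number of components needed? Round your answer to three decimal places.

Y = total components until the seventh success; negative binomial with r=7, p=0.876.
Var(Y) = r(1−p)/p² = 7·0.124 / 0.876² = 1.13113

1.131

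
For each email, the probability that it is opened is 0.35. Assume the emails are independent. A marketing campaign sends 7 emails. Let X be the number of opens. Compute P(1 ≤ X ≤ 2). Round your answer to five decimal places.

0.48326

X ~ Binomial(7, 0.35); P(1 ≤ X ≤ 2) = Σ C(7,k) p^k (1−p)^(7−k) over k:
  k=1: C(7,1)·0.35^1·0.65^6 = 0.1847763
  k=2: C(7,2)·0.35^2·0.65^5 = 0.2984848
Total = 0.4832610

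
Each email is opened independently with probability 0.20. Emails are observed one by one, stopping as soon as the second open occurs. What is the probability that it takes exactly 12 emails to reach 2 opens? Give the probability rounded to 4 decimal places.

Y = trial on which the second success occurs; negative binomial, r=2, p=0.20.
P(Y=12) = C(11,1) · p^2 · (1−p)^10
= 11 · 0.04 · 0.10737 = 0.047245

0.0472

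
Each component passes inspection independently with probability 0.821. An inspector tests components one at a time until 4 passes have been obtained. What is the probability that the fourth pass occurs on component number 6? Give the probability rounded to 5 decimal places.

0.14557

Y = trial on which the fourth success occurs; negative binomial, r=4, p=0.821.
P(Y=6) = C(5,3) · p^4 · (1−p)^2
= 10 · 0.45433 · 0.032041 = 0.1455723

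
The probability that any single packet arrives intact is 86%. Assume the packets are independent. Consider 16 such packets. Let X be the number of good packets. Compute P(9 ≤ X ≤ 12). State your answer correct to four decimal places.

X ~ Binomial(16, 0.86); P(9 ≤ X ≤ 12) = Σ C(16,k) p^k (1−p)^(16−k) over k:
  k=9: C(16,9)·0.86^9·0.14^7 = 0.003103
  k=10: C(16,10)·0.86^10·0.14^6 = 0.013344
  k=11: C(16,11)·0.86^11·0.14^5 = 0.044710
  k=12: C(16,12)·0.86^12·0.14^4 = 0.114437
Total = 0.175594

0.1756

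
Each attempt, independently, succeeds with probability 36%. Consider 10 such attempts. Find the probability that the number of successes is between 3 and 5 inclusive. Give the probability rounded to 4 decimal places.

X ~ Binomial(10, 0.36); P(3 ≤ X ≤ 5) = Σ C(10,k) p^k (1−p)^(10−k) over k:
  k=3: C(10,3)·0.36^3·0.64^7 = 0.246234
  k=4: C(10,4)·0.36^4·0.64^6 = 0.242387
  k=5: C(10,5)·0.36^5·0.64^5 = 0.163611
Total = 0.652232

0.6522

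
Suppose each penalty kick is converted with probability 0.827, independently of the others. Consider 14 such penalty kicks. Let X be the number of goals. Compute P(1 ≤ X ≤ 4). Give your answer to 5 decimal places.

0.00001

X ~ Binomial(14, 0.827); P(1 ≤ X ≤ 4) = Σ C(14,k) p^k (1−p)^(14−k) over k:
  k=1: C(14,1)·0.827^1·0.173^13 = 0.0000000
  k=2: C(14,2)·0.827^2·0.173^12 = 0.0000000
  k=3: C(14,3)·0.827^3·0.173^11 = 0.0000009
  k=4: C(14,4)·0.827^4·0.173^10 = 0.0000112
Total = 0.0000121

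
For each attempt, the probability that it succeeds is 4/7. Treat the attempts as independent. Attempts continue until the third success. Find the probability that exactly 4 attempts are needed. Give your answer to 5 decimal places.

0.23990

Y = trial on which the third success occurs; negative binomial, r=3, p=0.571429.
P(Y=4) = C(3,2) · p^3 · (1−p)^1
= 3 · 0.18659 · 0.42857 = 0.2399000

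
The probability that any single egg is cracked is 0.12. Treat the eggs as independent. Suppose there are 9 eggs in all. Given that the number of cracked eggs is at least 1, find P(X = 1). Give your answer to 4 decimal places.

0.5682

X ~ Binomial(9, 0.12). Want P(X=1 | X≥1) = P(X=1) / P(X≥1).
P(X=1) = C(9,1)·0.12^1·0.88^8 = 0.388405
P(X≥1) = 1 − 0.316478 = 0.683522
Ratio = 0.388405 / 0.683522 = 0.568241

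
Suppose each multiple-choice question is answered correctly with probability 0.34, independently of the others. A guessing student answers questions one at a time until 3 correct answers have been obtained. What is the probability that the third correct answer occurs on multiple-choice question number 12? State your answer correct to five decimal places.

0.05137

Y = trial on which the third success occurs; negative binomial, r=3, p=0.34.
P(Y=12) = C(11,2) · p^3 · (1−p)^9
= 55 · 0.039304 · 0.023763 = 0.0513683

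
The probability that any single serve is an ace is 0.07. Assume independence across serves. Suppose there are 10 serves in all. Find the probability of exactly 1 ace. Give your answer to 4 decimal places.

X ~ Binomial(n=10, p=0.07).
P(X=1) = C(10,1) · p^1 · (1−p)^9
= 10 · 0.07 · 0.52041 = 0.364288

0.3643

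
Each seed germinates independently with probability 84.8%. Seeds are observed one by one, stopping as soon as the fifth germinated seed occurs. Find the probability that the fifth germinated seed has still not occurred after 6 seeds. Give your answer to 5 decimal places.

Needing more than 6 seeds ⇔ fewer than 5 successes in the first 6. With X ~ Binomial(6, 0.848), P(Y > 6) = P(X ≤ 4).
  k=0: C(6,0)·0.848^0·0.152^6 = 0.0000123
  k=1: C(6,1)·0.848^1·0.152^5 = 0.0004128
  k=2: C(6,2)·0.848^2·0.152^4 = 0.0057578
  k=3: C(6,3)·0.848^3·0.152^3 = 0.0428300
  k=4: C(6,4)·0.848^4·0.152^2 = 0.1792098
P(X ≤ 4) = 0.2282228

0.22822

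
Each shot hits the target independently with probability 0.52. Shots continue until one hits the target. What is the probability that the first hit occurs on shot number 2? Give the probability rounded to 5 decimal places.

0.24960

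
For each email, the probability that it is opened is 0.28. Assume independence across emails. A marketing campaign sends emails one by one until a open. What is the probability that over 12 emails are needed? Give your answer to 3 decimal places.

0.019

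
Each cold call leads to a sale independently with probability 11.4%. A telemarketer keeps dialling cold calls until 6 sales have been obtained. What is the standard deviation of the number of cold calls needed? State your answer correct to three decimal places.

20.225

Y = total cold calls until the sixth success; negative binomial with r=6, p=0.114.
SD(Y) = √[r(1−p)/p²] = √(409.04894) = 20.22496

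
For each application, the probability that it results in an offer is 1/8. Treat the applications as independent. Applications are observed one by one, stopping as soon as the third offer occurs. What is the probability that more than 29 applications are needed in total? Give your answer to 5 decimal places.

0.27942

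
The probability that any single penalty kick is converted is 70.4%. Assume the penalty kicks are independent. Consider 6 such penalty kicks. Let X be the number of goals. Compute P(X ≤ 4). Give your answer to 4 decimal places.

0.5711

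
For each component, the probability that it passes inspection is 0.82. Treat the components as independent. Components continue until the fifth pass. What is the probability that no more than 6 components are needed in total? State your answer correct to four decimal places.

Finishing within 6 components ⇔ at least 5 successes in the first 6. With X ~ Binomial(6, 0.82), P(Y ≤ 6) = 1 − P(X ≤ 4).
  k=0: C(6,0)·0.82^0·0.18^6 = 0.000034
  k=1: C(6,1)·0.82^1·0.18^5 = 0.000930
  k=2: C(6,2)·0.82^2·0.18^4 = 0.010588
  k=3: C(6,3)·0.82^3·0.18^3 = 0.064312
  k=4: C(6,4)·0.82^4·0.18^2 = 0.219731
1 − 0.295594 = 0.704406

0.7044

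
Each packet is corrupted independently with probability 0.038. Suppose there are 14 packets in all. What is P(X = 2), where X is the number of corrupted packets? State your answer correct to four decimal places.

0.0825

X ~ Binomial(n=14, p=0.038).
P(X=2) = C(14,2) · p^2 · (1−p)^12
= 91 · 0.001444 · 0.6282 = 0.082549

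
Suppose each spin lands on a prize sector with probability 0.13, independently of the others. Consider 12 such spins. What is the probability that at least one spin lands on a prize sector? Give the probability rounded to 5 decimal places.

P(at least one) = 1 − P(none) = 1 − (1 − 0.13)^12
= 1 − 0.1880317 = 0.8119683

0.81197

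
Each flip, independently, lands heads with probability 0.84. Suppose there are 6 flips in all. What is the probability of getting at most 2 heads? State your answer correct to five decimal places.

X ~ Binomial(6, 0.84); P(X ≤ 2) = Σ C(6,k) p^k (1−p)^(6−k) over k:
  k=0: C(6,0)·0.84^0·0.16^6 = 0.0000168
  k=1: C(6,1)·0.84^1·0.16^5 = 0.0005285
  k=2: C(6,2)·0.84^2·0.16^4 = 0.0069363
Total = 0.0074816

0.00748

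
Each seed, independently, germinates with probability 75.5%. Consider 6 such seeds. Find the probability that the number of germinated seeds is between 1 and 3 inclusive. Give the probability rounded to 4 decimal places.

X ~ Binomial(6, 0.755); P(1 ≤ X ≤ 3) = Σ C(6,k) p^k (1−p)^(6−k) over k:
  k=1: C(6,1)·0.755^1·0.245^5 = 0.003999
  k=2: C(6,2)·0.755^2·0.245^4 = 0.030807
  k=3: C(6,3)·0.755^3·0.245^3 = 0.126581
Total = 0.161387

0.1614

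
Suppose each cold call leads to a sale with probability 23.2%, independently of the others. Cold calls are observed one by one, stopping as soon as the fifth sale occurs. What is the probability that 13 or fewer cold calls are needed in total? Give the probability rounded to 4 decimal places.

Finishing within 13 cold calls ⇔ at least 5 successes in the first 13. With X ~ Binomial(13, 0.232), P(Y ≤ 13) = 1 − P(X ≤ 4).
  k=0: C(13,0)·0.232^0·0.768^13 = 0.032337
  k=1: C(13,1)·0.232^1·0.768^12 = 0.126989
  k=2: C(13,2)·0.232^2·0.768^11 = 0.230167
  k=3: C(13,3)·0.232^3·0.768^10 = 0.254942
  k=4: C(13,4)·0.232^4·0.768^9 = 0.192535
1 − 0.836970 = 0.163030

0.1630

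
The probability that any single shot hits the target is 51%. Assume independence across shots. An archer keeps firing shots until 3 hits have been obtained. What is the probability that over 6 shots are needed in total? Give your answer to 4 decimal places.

0.3252

Needing more than 6 shots ⇔ fewer than 3 successes in the first 6. With X ~ Binomial(6, 0.51), P(Y > 6) = P(X ≤ 2).
  k=0: C(6,0)·0.51^0·0.49^6 = 0.013841
  k=1: C(6,1)·0.51^1·0.49^5 = 0.086437
  k=2: C(6,2)·0.51^2·0.49^4 = 0.224914
P(X ≤ 2) = 0.325192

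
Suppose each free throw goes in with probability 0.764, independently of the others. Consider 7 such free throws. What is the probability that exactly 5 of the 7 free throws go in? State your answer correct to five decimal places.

X ~ Binomial(n=7, p=0.764).
P(X=5) = C(7,5) · p^5 · (1−p)^2
= 21 · 0.2603 · 0.055696 = 0.3044459

0.30445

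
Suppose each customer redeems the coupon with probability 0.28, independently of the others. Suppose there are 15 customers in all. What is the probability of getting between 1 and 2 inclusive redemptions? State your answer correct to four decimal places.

0.1573

X ~ Binomial(15, 0.28); P(1 ≤ X ≤ 2) = Σ C(15,k) p^k (1−p)^(15−k) over k:
  k=1: C(15,1)·0.28^1·0.72^14 = 0.042258
  k=2: C(15,2)·0.28^2·0.72^13 = 0.115034
Total = 0.157292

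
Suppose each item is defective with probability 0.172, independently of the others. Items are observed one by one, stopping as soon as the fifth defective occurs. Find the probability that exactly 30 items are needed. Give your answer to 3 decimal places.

Y = trial on which the fifth success occurs; negative binomial, r=5, p=0.172.
P(Y=30) = C(29,4) · p^5 · (1−p)^25
= 23751 · 0.00015054 · 0.0089281 = 0.03192

0.032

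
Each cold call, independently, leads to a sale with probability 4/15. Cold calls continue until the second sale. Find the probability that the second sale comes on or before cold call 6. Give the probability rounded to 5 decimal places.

0.50514

Finishing within 6 cold calls ⇔ at least 2 successes in the first 6. With X ~ Binomial(6, 0.266667), P(Y ≤ 6) = 1 − P(X ≤ 1).
  k=0: C(6,0)·0.266667^0·0.733333^6 = 0.1555280
  k=1: C(6,1)·0.266667^1·0.733333^5 = 0.3393338
1 − 0.4948618 = 0.5051382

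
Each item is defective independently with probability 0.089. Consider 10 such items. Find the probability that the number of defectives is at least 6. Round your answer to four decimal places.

0.0001

X ~ Binomial(10, 0.089); P(X ≥ 6) = Σ C(10,k) p^k (1−p)^(10−k) over k:
  k=6: C(10,6)·0.089^6·0.911^4 = 0.000072
  k=7: C(10,7)·0.089^7·0.911^3 = 0.000004
  k=8: C(10,8)·0.089^8·0.911^2 = 0.000000
  k=9: C(10,9)·0.089^9·0.911^1 = 0.000000
  k=10: C(10,10)·0.089^10·0.911^0 = 0.000000
Total = 0.000076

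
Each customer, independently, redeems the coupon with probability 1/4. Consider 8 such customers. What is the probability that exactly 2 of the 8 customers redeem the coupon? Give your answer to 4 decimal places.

X ~ Binomial(n=8, p=0.25).
P(X=2) = C(8,2) · p^2 · (1−p)^6
= 28 · 0.0625 · 0.17798 = 0.311462

0.3115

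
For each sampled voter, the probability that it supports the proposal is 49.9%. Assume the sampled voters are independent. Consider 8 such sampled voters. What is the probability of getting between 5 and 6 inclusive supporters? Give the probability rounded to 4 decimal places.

0.3264

X ~ Binomial(8, 0.499); P(5 ≤ X ≤ 6) = Σ C(8,k) p^k (1−p)^(8−k) over k:
  k=5: C(8,5)·0.499^5·0.501^3 = 0.217873
  k=6: C(8,6)·0.499^6·0.501^2 = 0.108502
Total = 0.326375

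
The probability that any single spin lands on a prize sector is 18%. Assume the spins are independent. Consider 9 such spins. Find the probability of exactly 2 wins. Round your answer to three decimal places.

0.291

X ~ Binomial(n=9, p=0.18).
P(X=2) = C(9,2) · p^2 · (1−p)^7
= 36 · 0.0324 · 0.24929 = 0.29077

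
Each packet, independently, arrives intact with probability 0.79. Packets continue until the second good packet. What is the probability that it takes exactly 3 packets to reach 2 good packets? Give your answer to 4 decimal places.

Y = trial on which the second success occurs; negative binomial, r=2, p=0.79.
P(Y=3) = C(2,1) · p^2 · (1−p)^1
= 2 · 0.6241 · 0.21 = 0.262122

0.2621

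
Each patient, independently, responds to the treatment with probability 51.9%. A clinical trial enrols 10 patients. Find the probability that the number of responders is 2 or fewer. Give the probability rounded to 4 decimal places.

0.0425

X ~ Binomial(10, 0.519); P(X ≤ 2) = Σ C(10,k) p^k (1−p)^(10−k) over k:
  k=0: C(10,0)·0.519^0·0.481^10 = 0.000663
  k=1: C(10,1)·0.519^1·0.481^9 = 0.007153
  k=2: C(10,2)·0.519^2·0.481^8 = 0.034730
Total = 0.042546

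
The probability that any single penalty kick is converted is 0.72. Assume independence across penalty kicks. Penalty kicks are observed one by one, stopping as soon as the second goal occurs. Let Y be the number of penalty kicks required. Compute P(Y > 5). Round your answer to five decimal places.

0.02385

Needing more than 5 penalty kicks ⇔ fewer than 2 successes in the first 5. With X ~ Binomial(5, 0.72), P(Y > 5) = P(X ≤ 1).
  k=0: C(5,0)·0.72^0·0.28^5 = 0.0017210
  k=1: C(5,1)·0.72^1·0.28^4 = 0.0221276
P(X ≤ 1) = 0.0238487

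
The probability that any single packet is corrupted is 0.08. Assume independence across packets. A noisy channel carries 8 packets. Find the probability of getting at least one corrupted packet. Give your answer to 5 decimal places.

0.48678

P(at least one) = 1 − P(none) = 1 − (1 − 0.08)^8
= 1 − 0.5132189 = 0.4867811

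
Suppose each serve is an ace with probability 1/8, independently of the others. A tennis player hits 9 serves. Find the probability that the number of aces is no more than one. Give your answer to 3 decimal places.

0.687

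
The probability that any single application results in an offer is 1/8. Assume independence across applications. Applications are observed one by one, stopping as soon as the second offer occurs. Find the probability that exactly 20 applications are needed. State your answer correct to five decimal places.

Y = trial on which the second success occurs; negative binomial, r=2, p=0.125.
P(Y=20) = C(19,1) · p^2 · (1−p)^18
= 19 · 0.015625 · 0.090395 = 0.0268360

0.02684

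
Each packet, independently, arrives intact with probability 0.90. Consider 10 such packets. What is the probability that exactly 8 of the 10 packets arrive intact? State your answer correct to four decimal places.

X ~ Binomial(n=10, p=0.90).
P(X=8) = C(10,8) · p^8 · (1−p)^2
= 45 · 0.43047 · 0.01 = 0.193710

0.1937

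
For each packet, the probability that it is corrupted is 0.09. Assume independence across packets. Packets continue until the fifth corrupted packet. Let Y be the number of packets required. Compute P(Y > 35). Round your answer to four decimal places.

0.7968

Needing more than 35 packets ⇔ fewer than 5 successes in the first 35. With X ~ Binomial(35, 0.09), P(Y > 35) = P(X ≤ 4).
  k=0: C(35,0)·0.09^0·0.91^35 = 0.036851
  k=1: C(35,1)·0.09^1·0.91^34 = 0.127561
  k=2: C(35,2)·0.09^2·0.91^33 = 0.214471
  k=3: C(35,3)·0.09^3·0.91^32 = 0.233325
  k=4: C(35,4)·0.09^4·0.91^31 = 0.184609
P(X ≤ 4) = 0.796817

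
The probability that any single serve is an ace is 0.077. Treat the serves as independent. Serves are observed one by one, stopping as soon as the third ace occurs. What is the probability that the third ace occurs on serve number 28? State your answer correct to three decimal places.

0.022

Y = trial on which the third success occurs; negative binomial, r=3, p=0.077.
P(Y=28) = C(27,2) · p^3 · (1−p)^25
= 351 · 0.00045653 · 0.13491 = 0.02162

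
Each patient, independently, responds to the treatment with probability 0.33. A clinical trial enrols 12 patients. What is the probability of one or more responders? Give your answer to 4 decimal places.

0.9918

P(at least one) = 1 − P(none) = 1 − (1 − 0.33)^12
= 1 − 0.008183 = 0.991817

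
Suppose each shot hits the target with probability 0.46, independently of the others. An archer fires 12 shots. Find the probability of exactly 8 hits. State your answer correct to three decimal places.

0.084

X ~ Binomial(n=12, p=0.46).
P(X=8) = C(12,8) · p^8 · (1−p)^4
= 495 · 0.0020048 · 0.085031 = 0.08438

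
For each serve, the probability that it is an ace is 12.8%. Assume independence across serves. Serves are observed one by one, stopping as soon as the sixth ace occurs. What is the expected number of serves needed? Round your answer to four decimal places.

Y = total serves until the sixth success; negative binomial with r=6, p=0.128.
E[Y] = r / p = 6 / 0.128 = 46.875000

46.8750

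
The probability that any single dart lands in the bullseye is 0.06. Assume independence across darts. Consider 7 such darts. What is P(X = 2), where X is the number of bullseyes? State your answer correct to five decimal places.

0.05548

X ~ Binomial(n=7, p=0.06).
P(X=2) = C(7,2) · p^2 · (1−p)^5
= 21 · 0.0036 · 0.7339 = 0.0554831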